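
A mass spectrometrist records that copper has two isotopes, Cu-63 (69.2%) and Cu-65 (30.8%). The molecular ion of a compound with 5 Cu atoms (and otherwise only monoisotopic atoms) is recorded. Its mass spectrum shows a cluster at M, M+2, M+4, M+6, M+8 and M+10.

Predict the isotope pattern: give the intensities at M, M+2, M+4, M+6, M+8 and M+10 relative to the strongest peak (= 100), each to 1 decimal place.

44.9 : 100.0 : 89.0 : 39.6 : 8.8 : 0.8

The 5 Cu atoms are independent, so intensities follow the terms of (0.692 + 0.308)^5.
P(M) = 0.692^5 = 0.158683
P(M+2) = 5 × 0.692^4 × 0.308^1 = 0.353139
P(M+4) = 10 × 0.692^3 × 0.308^2 = 0.314355
P(M+6) = 10 × 0.692^2 × 0.308^3 = 0.139915
P(M+8) = 5 × 0.692^1 × 0.308^4 = 0.031137
P(M+10) = 0.308^5 = 0.002772
The M+2 peak is largest (0.353139); scaling to 100 gives 44.9 : 100.0 : 89.0 : 39.6 : 8.8 : 0.8.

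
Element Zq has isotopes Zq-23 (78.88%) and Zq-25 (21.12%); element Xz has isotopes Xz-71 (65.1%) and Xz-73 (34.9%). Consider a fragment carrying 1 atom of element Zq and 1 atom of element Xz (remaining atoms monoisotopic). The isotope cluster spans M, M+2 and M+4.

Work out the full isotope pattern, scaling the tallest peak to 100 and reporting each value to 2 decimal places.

100.00 : 80.38 : 14.35

Element Zq pattern (n=1): 0.7888 : 0.2112
Element Xz pattern (n=1): 0.6510 : 0.3490
Convolve the two distributions (both contribute in 2-u steps):
  M: 0.7888×0.6510 = 0.513509
  M+2: 0.7888×0.3490 + 0.2112×0.6510 = 0.412782
  M+4: 0.2112×0.3490 = 0.073709
Scale to base peak (0.513509) = 100: 100.00 : 80.38 : 14.35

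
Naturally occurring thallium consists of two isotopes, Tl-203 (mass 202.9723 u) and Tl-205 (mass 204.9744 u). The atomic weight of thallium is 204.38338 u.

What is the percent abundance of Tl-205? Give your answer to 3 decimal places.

70.480%

Writing the weighted mean with unknown fraction x of Tl-203:
202.9723·x + 204.9744·(1 − x) = 204.38338
(202.9723 − 204.9744)·x = 204.38338 − 204.9744
x = -0.59102 / -2.0021 = 0.29520 → 29.520% Tl-203, 70.480% Tl-205.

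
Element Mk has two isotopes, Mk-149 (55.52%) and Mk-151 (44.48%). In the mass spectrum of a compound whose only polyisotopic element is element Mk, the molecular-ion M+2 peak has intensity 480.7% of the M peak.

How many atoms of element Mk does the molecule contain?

The M+2/M ratio from n Mk atoms is n · q/p = n · 0.4448/0.5552.
n = 4.807 × 0.5552/0.4448 = 6.00 ≈ 6

6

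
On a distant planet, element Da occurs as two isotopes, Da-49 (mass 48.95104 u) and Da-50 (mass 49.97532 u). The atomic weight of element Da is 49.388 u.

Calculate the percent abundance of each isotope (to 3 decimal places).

Da-49: 57.340%, Da-50: 42.660%

Writing the weighted mean with unknown fraction x of Da-49:
48.95104·x + 49.97532·(1 − x) = 49.388
(48.95104 − 49.97532)·x = 49.388 − 49.97532
x = -0.58732 / -1.02428 = 0.57340 → 57.340% Da-49, 42.660% Da-50.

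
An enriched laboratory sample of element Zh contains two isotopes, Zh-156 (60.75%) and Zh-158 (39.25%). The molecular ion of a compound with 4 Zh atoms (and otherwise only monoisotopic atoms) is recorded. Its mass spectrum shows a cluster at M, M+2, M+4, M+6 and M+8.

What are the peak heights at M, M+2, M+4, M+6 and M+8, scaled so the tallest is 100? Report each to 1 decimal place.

Expanding (0.6075 + 0.3925)^4:
P(M) = 0.6075^4 = 0.136203
P(M+2) = 4 × 0.6075^3 × 0.3925^1 = 0.351997
P(M+4) = 6 × 0.6075^2 × 0.3925^2 = 0.341133
P(M+6) = 4 × 0.6075^1 × 0.3925^3 = 0.146935
P(M+8) = 0.3925^4 = 0.023733
The M+2 peak is largest (0.351997); scaling to 100 gives 38.7 : 100.0 : 96.9 : 41.7 : 6.7.

38.7 : 100.0 : 96.9 : 41.7 : 6.7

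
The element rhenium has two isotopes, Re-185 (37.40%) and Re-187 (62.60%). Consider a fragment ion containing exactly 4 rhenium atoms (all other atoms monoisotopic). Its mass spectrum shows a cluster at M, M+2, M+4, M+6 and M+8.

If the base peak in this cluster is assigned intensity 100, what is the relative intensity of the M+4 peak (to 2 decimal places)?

Binomial terms of (0.3740 + 0.6260)^4: M 0.0196, M+2 0.1310, M+4 0.3289, M+6 0.3670, M+8 0.1536 → M+6 is the base peak.
P(M+6) = C(4,3) × 0.3740^1 × 0.6260^3 = 4 × 0.3740 × 0.24531438 = 0.366990 (base)
P(M+4) = C(4,2) × 0.3740^2 × 0.6260^2 = 6 × 0.139876 × 0.391876 = 0.328884
Relative intensity = 0.328884 / 0.366990 × 100 = 89.62

89.62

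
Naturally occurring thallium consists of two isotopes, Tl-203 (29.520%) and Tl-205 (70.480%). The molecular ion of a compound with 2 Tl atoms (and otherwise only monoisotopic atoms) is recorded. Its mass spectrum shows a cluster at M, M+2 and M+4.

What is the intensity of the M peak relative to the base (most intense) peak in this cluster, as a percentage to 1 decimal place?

17.5%

Term probabilities: M 0.0871, M+2 0.4161, M+4 0.4967. Base peak = M+4.
P(M+4) = C(2,2) × 0.29520^0 × 0.70480^2 = 1 × 1.0000 × 0.49674304 = 0.496743 (base)
P(M) = C(2,0) × 0.29520^2 × 0.70480^0 = 1 × 0.08714304 × 1.0000 = 0.087143
Relative intensity = 0.087143 / 0.496743 × 100 = 17.5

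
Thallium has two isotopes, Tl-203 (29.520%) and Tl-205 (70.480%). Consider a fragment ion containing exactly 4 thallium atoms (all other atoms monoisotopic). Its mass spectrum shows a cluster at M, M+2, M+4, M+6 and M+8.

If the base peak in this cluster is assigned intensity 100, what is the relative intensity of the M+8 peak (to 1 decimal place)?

59.7

(0.29520 + 0.70480)^4 gives M 0.0076, M+2 0.0725, M+4 0.2597, M+6 0.4134, M+8 0.2468; the largest is M+6.
P(M+6) = C(4,3) × 0.29520^1 × 0.70480^3 = 4 × 0.2952 × 0.35010449 = 0.413403 (base)
P(M+8) = C(4,4) × 0.29520^0 × 0.70480^4 = 1 × 1.0000 × 0.24675365 = 0.246754
Relative intensity = 0.246754 / 0.413403 × 100 = 59.7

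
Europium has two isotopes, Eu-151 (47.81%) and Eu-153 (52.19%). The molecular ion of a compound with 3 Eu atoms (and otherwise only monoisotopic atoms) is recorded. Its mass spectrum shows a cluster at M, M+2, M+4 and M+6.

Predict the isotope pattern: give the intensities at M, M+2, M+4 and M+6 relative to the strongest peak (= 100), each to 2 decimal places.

Each Eu atom is independently Eu-151 (p = 0.4781) or Eu-153 (q = 0.5219); the cluster is the binomial expansion (p + q)^3.
P(M) = 0.4781^3 = 0.109284
P(M+2) = 3 × 0.4781^2 × 0.5219^1 = 0.357887
P(M+4) = 3 × 0.4781^1 × 0.5219^2 = 0.390674
P(M+6) = 0.5219^3 = 0.142155
The M+4 peak is largest (0.390674); scaling to 100 gives 27.97 : 91.61 : 100.00 : 36.39.

27.97 : 91.61 : 100.00 : 36.39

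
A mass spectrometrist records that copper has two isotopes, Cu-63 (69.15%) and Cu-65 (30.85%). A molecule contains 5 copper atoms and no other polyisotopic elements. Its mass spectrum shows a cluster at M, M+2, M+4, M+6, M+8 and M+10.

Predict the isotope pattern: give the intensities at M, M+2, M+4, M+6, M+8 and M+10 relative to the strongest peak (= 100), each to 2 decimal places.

44.83 : 100.00 : 89.23 : 39.81 : 8.88 : 0.79

Expanding (0.6915 + 0.3085)^5:
P(M) = 0.6915^5 = 0.158111
P(M+2) = 5 × 0.6915^4 × 0.3085^1 = 0.352691
P(M+4) = 10 × 0.6915^3 × 0.3085^2 = 0.314693
P(M+6) = 10 × 0.6915^2 × 0.3085^3 = 0.140394
P(M+8) = 5 × 0.6915^1 × 0.3085^4 = 0.031317
P(M+10) = 0.3085^5 = 0.002794
The M+2 peak is largest (0.352691); scaling to 100 gives 44.83 : 100.00 : 89.23 : 39.81 : 8.88 : 0.79.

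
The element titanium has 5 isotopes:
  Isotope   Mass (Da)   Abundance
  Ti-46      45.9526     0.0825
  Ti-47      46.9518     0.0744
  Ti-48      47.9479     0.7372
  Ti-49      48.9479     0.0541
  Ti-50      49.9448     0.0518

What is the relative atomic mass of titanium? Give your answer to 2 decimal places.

47.87 Da

Ar = Σ fᵢ·mᵢ = 0.0825 × 45.9526 + 0.0744 × 46.9518 + 0.7372 × 47.9479 + 0.0541 × 48.9479 + 0.0518 × 49.9448
= 3.79109 + 3.49321 + 35.34719 + 2.64808 + 2.58714 = 47.86671 Da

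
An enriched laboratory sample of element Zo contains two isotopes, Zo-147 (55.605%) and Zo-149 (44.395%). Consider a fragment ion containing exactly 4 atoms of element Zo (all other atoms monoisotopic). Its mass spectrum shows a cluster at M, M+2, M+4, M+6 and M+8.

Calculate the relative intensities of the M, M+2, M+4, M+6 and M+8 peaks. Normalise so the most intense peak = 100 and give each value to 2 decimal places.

26.15 : 83.50 : 100.00 : 53.23 : 10.62

Expanding (0.55605 + 0.44395)^4:
P(M) = 0.55605^4 = 0.095599
P(M+2) = 4 × 0.55605^3 × 0.44395^1 = 0.305306
P(M+4) = 6 × 0.55605^2 × 0.44395^2 = 0.365634
P(M+6) = 4 × 0.55605^1 × 0.44395^3 = 0.194615
P(M+8) = 0.44395^4 = 0.038845
The M+4 peak is largest (0.365634); scaling to 100 gives 26.15 : 83.50 : 100.00 : 53.23 : 10.62.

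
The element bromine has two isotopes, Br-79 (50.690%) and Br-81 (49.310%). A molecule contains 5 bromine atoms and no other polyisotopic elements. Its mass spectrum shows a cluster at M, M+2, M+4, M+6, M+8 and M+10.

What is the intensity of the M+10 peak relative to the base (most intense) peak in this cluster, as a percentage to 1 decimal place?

9.2%

(0.50690 + 0.49310)^5 gives M 0.0335, M+2 0.1628, M+4 0.3167, M+6 0.3081, M+8 0.1498, M+10 0.0292; the largest is M+4.
P(M+4) = C(5,2) × 0.50690^3 × 0.49310^2 = 10 × 0.13024674 × 0.24314761 = 0.316692 (base)
P(M+10) = C(5,5) × 0.50690^0 × 0.49310^5 = 1 × 1.0000 × 0.02915245 = 0.029152
Relative intensity = 0.029152 / 0.316692 × 100 = 9.2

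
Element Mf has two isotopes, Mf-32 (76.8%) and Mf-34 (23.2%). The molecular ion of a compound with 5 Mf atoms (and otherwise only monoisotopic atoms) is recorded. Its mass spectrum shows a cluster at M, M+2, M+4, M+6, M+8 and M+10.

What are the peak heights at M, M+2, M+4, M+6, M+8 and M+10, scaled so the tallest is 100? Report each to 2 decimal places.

Each Mf atom is independently Mf-32 (p = 0.768) or Mf-34 (q = 0.232); the cluster is the binomial expansion (p + q)^5.
P(M) = 0.768^5 = 0.267181
P(M+2) = 5 × 0.768^4 × 0.232^1 = 0.403555
P(M+4) = 10 × 0.768^3 × 0.232^2 = 0.243815
P(M+6) = 10 × 0.768^2 × 0.232^3 = 0.073652
P(M+8) = 5 × 0.768^1 × 0.232^4 = 0.011125
P(M+10) = 0.232^5 = 0.000672
The M+2 peak is largest (0.403555); scaling to 100 gives 66.21 : 100.00 : 60.42 : 18.25 : 2.76 : 0.17.

66.21 : 100.00 : 60.42 : 18.25 : 2.76 : 0.17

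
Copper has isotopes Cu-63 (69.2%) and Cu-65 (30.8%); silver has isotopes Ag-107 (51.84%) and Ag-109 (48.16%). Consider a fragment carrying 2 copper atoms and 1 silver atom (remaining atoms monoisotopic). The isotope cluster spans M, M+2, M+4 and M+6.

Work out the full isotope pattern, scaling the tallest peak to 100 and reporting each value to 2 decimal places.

54.97 : 100.00 : 56.35 : 10.12

Copper pattern (n=2): 0.478864 : 0.426272 : 0.094864
Silver pattern (n=1): 0.5184 : 0.4816
Convolve the two distributions (both contribute in 2-u steps):
  M: 0.478864×0.5184 = 0.248243
  M+2: 0.478864×0.4816 + 0.426272×0.5184 = 0.451600
  M+4: 0.426272×0.4816 + 0.094864×0.5184 = 0.254470
  M+6: 0.094864×0.4816 = 0.045687
Scale to base peak (0.451600) = 100: 54.97 : 100.00 : 56.35 : 10.12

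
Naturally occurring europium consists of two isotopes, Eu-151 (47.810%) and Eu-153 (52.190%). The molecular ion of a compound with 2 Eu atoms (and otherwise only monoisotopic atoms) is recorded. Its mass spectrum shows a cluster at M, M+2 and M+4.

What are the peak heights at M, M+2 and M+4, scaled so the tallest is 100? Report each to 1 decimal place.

Expanding (0.47810 + 0.52190)^2:
P(M) = 0.47810^2 = 0.228580
P(M+2) = 2 × 0.47810^1 × 0.52190^1 = 0.499041
P(M+4) = 0.52190^2 = 0.272380
The M+2 peak is largest (0.499041); scaling to 100 gives 45.8 : 100.0 : 54.6.

45.8 : 100.0 : 54.6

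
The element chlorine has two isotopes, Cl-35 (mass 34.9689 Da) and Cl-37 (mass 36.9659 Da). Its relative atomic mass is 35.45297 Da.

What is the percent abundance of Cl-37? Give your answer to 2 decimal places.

24.24%

With x = fraction of Cl-35 (so Cl-37 is 1 − x):
34.9689·x + 36.9659·(1 − x) = 35.45297
(34.9689 − 36.9659)·x = 35.45297 − 36.9659
x = -1.51293 / -1.9970 = 0.75760 → 75.76% Cl-35, 24.24% Cl-37.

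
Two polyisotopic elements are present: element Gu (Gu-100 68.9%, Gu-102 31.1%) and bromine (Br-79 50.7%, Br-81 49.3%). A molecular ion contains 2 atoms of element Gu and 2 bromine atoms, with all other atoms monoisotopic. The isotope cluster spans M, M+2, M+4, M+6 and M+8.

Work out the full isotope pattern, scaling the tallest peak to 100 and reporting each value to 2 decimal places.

34.42 : 98.02 : 100.00 : 43.02 : 6.63

Element Gu pattern (n=2): 0.474721 : 0.428558 : 0.096721
Bromine pattern (n=2): 0.257049 : 0.499902 : 0.243049
Convolve the two distributions (both contribute in 2-u steps):
  M: 0.474721×0.257049 = 0.122027
  M+2: 0.474721×0.499902 + 0.428558×0.257049 = 0.347474
  M+4: 0.474721×0.243049 + 0.428558×0.499902 + 0.096721×0.257049 = 0.354480
  M+6: 0.428558×0.243049 + 0.096721×0.499902 = 0.152512
  M+8: 0.096721×0.243049 = 0.023508
Scale to base peak (0.354480) = 100: 34.42 : 98.02 : 100.00 : 43.02 : 6.63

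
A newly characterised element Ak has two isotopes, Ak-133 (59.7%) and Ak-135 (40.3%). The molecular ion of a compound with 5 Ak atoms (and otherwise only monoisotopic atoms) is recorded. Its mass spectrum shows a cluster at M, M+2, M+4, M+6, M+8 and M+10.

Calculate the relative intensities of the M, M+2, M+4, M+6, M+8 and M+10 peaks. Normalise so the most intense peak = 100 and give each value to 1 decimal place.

The 5 Ak atoms are independent, so intensities follow the terms of (0.597 + 0.403)^5.
P(M) = 0.597^5 = 0.075835
P(M+2) = 5 × 0.597^4 × 0.403^1 = 0.255960
P(M+4) = 10 × 0.597^3 × 0.403^2 = 0.345568
P(M+6) = 10 × 0.597^2 × 0.403^3 = 0.233273
P(M+8) = 5 × 0.597^1 × 0.403^4 = 0.078734
P(M+10) = 0.403^5 = 0.010630
The M+4 peak is largest (0.345568); scaling to 100 gives 21.9 : 74.1 : 100.0 : 67.5 : 22.8 : 3.1.

21.9 : 74.1 : 100.0 : 67.5 : 22.8 : 3.1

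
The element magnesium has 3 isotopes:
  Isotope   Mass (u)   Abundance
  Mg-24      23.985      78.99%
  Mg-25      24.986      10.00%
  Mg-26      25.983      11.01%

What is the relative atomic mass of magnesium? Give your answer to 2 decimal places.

Weight each isotope mass by its fractional abundance: 0.7899 × 23.985 + 0.1000 × 24.986 + 0.1101 × 25.983
= 18.9458 + 2.4986 + 2.8607 = 24.3051 u

24.31 u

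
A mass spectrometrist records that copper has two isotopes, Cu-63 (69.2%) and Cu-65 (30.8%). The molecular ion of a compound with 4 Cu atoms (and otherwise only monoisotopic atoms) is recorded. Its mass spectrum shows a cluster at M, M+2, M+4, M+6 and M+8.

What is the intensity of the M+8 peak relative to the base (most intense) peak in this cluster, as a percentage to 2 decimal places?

Binomial terms of (0.692 + 0.308)^4: M 0.2293, M+2 0.4083, M+4 0.2726, M+6 0.0809, M+8 0.0090 → M+2 is the base peak.
P(M+2) = C(4,1) × 0.692^3 × 0.308^1 = 4 × 0.33137389 × 0.3080 = 0.408253 (base)
P(M+8) = C(4,4) × 0.692^0 × 0.308^4 = 1 × 1.0000 × 0.00899918 = 0.008999
Relative intensity = 0.008999 / 0.408253 × 100 = 2.20

2.20%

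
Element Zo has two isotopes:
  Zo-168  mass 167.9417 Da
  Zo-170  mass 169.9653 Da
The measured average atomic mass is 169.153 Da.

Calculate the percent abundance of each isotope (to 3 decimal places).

Writing the weighted mean with unknown fraction x of Zo-168:
167.9417·x + 169.9653·(1 − x) = 169.153
(167.9417 − 169.9653)·x = 169.153 − 169.9653
x = -0.8123 / -2.0236 = 0.40141 → 40.141% Zo-168, 59.859% Zo-170.

Zo-168: 40.141%, Zo-170: 59.859%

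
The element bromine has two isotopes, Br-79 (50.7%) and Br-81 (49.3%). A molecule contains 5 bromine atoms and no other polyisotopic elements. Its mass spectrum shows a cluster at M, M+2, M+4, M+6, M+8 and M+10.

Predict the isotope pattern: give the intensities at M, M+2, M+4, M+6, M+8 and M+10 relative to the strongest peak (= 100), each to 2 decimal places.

10.58 : 51.42 : 100.00 : 97.24 : 47.28 : 9.19

The 5 Br atoms are independent, so intensities follow the terms of (0.507 + 0.493)^5.
P(M) = 0.507^5 = 0.033500
P(M+2) = 5 × 0.507^4 × 0.493^1 = 0.162873
P(M+4) = 10 × 0.507^3 × 0.493^2 = 0.316751
P(M+6) = 10 × 0.507^2 × 0.493^3 = 0.308004
P(M+8) = 5 × 0.507^1 × 0.493^4 = 0.149750
P(M+10) = 0.493^5 = 0.029123
The M+4 peak is largest (0.316751); scaling to 100 gives 10.58 : 51.42 : 100.00 : 97.24 : 47.28 : 9.19.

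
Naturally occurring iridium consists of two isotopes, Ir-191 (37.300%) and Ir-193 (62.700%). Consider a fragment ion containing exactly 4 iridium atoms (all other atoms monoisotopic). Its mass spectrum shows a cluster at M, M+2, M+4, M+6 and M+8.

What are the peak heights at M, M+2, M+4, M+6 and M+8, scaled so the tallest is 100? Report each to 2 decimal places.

The 4 Ir atoms are independent, so intensities follow the terms of (0.37300 + 0.62700)^4.
P(M) = 0.37300^4 = 0.019357
P(M+2) = 4 × 0.37300^3 × 0.62700^1 = 0.130153
P(M+4) = 6 × 0.37300^2 × 0.62700^2 = 0.328174
P(M+6) = 4 × 0.37300^1 × 0.62700^3 = 0.367766
P(M+8) = 0.62700^4 = 0.154550
The M+6 peak is largest (0.367766); scaling to 100 gives 5.26 : 35.39 : 89.23 : 100.00 : 42.02.

5.26 : 35.39 : 89.23 : 100.00 : 42.02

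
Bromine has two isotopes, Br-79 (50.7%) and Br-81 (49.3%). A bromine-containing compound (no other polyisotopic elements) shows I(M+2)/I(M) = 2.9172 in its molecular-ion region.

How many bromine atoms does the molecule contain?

With n Br atoms, P(M+2)/P(M) = C(n,1)·p^(n−1)q / p^n = n·q/p = n · 0.493/0.507.
n = 2.9172 × 0.507/0.493 = 3.00 ≈ 3

3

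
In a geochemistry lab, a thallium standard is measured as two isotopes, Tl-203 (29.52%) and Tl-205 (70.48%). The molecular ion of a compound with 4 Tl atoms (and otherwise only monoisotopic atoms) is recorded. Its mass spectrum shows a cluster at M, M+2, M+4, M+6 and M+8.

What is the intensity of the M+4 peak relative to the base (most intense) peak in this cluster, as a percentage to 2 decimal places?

Term probabilities: M 0.0076, M+2 0.0725, M+4 0.2597, M+6 0.4134, M+8 0.2468. Base peak = M+6.
P(M+6) = C(4,3) × 0.2952^1 × 0.7048^3 = 4 × 0.2952 × 0.35010449 = 0.413403 (base)
P(M+4) = C(4,2) × 0.2952^2 × 0.7048^2 = 6 × 0.08714304 × 0.49674304 = 0.259726
Relative intensity = 0.259726 / 0.413403 × 100 = 62.83

62.83%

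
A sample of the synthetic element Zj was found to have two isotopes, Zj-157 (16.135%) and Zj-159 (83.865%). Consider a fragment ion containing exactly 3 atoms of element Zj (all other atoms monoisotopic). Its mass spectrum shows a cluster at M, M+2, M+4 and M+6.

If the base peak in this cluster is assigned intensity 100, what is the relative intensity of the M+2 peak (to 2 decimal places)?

11.10

(0.16135 + 0.83865)^3 gives M 0.0042, M+2 0.0655, M+4 0.3404, M+6 0.5899; the largest is M+6.
P(M+6) = C(3,3) × 0.16135^0 × 0.83865^3 = 1 × 1.0000 × 0.58985091 = 0.589851 (base)
P(M+2) = C(3,1) × 0.16135^2 × 0.83865^1 = 3 × 0.02603382 × 0.83865 = 0.065500
Relative intensity = 0.065500 / 0.589851 × 100 = 11.10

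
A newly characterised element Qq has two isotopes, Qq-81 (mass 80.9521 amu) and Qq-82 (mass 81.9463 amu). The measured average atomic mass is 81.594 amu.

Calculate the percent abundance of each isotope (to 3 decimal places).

With x = fraction of Qq-81 (so Qq-82 is 1 − x):
80.9521·x + 81.9463·(1 − x) = 81.594
(80.9521 − 81.9463)·x = 81.594 − 81.9463
x = -0.3523 / -0.9942 = 0.35436 → 35.436% Qq-81, 64.564% Qq-82.

Qq-81: 35.436%, Qq-82: 64.564%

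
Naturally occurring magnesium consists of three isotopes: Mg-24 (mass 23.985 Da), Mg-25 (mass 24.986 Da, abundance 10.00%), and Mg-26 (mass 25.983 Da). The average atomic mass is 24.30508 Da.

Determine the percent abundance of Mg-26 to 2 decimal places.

11.01%

Let x and y be the fractions of Mg-24 and Mg-26. Then x + y = 1 − 0.1000 = 0.9000 and 23.985x + 25.983y = 24.30508 − 0.1000×24.986 = 21.80648.
Substituting: 23.985x + 25.983(0.9000 − x) = 21.80648
(23.985 − 25.983)x = -1.57822  ⇒  x = 0.78990, y = 0.11010
Mg-24: 78.99%, Mg-26: 11.01%.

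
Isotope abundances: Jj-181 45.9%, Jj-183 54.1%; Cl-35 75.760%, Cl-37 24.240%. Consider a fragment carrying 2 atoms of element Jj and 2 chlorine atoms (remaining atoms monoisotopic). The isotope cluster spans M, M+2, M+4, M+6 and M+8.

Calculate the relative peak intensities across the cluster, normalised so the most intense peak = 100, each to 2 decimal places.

33.33 : 99.91 : 100.00 : 37.68 : 4.74

Element Jj pattern (n=2): 0.210681 : 0.496638 : 0.292681
Chlorine pattern (n=2): 0.57395776 : 0.36728448 : 0.05875776
Convolve the two distributions (both contribute in 2-u steps):
  M: 0.210681×0.57395776 = 0.120922
  M+2: 0.210681×0.36728448 + 0.496638×0.57395776 = 0.362429
  M+4: 0.210681×0.05875776 + 0.496638×0.36728448 + 0.292681×0.57395776 = 0.362773
  M+6: 0.496638×0.05875776 + 0.292681×0.36728448 = 0.136679
  M+8: 0.292681×0.05875776 = 0.017197
Scale to base peak (0.362773) = 100: 33.33 : 99.91 : 100.00 : 37.68 : 4.74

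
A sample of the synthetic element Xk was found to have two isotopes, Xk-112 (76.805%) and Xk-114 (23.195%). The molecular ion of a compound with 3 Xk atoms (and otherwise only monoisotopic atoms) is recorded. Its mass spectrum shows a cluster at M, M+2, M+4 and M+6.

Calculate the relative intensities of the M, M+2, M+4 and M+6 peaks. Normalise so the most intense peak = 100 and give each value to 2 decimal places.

Expanding (0.76805 + 0.23195)^3:
P(M) = 0.76805^3 = 0.453073
P(M+2) = 3 × 0.76805^2 × 0.23195^1 = 0.410482
P(M+4) = 3 × 0.76805^1 × 0.23195^2 = 0.123965
P(M+6) = 0.23195^3 = 0.012479
The M peak is largest (0.453073); scaling to 100 gives 100.00 : 90.60 : 27.36 : 2.75.

100.00 : 90.60 : 27.36 : 2.75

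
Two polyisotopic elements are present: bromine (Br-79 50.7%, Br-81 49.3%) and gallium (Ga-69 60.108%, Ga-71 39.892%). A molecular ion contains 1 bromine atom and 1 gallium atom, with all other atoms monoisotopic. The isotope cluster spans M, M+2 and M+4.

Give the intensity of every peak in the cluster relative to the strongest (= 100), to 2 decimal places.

Bromine pattern (n=1): 0.5070 : 0.4930
Gallium pattern (n=1): 0.60108 : 0.39892
Convolve the two distributions (both contribute in 2-u steps):
  M: 0.5070×0.60108 = 0.304748
  M+2: 0.5070×0.39892 + 0.4930×0.60108 = 0.498585
  M+4: 0.4930×0.39892 = 0.196668
Scale to base peak (0.498585) = 100: 61.12 : 100.00 : 39.45

61.12 : 100.00 : 39.45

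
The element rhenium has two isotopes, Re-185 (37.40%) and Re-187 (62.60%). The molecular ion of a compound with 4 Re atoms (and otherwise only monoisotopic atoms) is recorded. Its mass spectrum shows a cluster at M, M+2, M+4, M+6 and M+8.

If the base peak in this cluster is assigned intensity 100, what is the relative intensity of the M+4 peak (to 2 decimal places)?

89.62

Binomial terms of (0.3740 + 0.6260)^4: M 0.0196, M+2 0.1310, M+4 0.3289, M+6 0.3670, M+8 0.1536 → M+6 is the base peak.
P(M+6) = C(4,3) × 0.3740^1 × 0.6260^3 = 4 × 0.3740 × 0.24531438 = 0.366990 (base)
P(M+4) = C(4,2) × 0.3740^2 × 0.6260^2 = 6 × 0.139876 × 0.391876 = 0.328884
Relative intensity = 0.328884 / 0.366990 × 100 = 89.62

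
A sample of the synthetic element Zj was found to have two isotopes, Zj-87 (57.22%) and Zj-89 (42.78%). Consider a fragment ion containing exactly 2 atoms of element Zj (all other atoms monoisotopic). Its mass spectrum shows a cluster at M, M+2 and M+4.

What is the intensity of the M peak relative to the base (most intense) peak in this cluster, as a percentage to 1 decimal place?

66.9%

Binomial terms of (0.5722 + 0.4278)^2: M 0.3274, M+2 0.4896, M+4 0.1830 → M+2 is the base peak.
P(M+2) = C(2,1) × 0.5722^1 × 0.4278^1 = 2 × 0.5722 × 0.4278 = 0.489574 (base)
P(M) = C(2,0) × 0.5722^2 × 0.4278^0 = 1 × 0.32741284 × 1.0000 = 0.327413
Relative intensity = 0.327413 / 0.489574 × 100 = 66.9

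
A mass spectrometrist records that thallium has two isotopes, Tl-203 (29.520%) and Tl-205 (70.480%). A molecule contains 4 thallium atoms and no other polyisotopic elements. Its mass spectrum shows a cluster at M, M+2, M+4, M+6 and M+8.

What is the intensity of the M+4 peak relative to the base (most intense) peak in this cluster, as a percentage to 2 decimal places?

62.83%

Term probabilities: M 0.0076, M+2 0.0725, M+4 0.2597, M+6 0.4134, M+8 0.2468. Base peak = M+6.
P(M+6) = C(4,3) × 0.29520^1 × 0.70480^3 = 4 × 0.2952 × 0.35010449 = 0.413403 (base)
P(M+4) = C(4,2) × 0.29520^2 × 0.70480^2 = 6 × 0.08714304 × 0.49674304 = 0.259726
Relative intensity = 0.259726 / 0.413403 × 100 = 62.83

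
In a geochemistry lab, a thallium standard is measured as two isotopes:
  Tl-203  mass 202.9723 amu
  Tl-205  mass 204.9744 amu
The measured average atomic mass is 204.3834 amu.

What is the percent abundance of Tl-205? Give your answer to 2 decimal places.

70.48%

Let x be the fractional abundance of Tl-203; then Tl-205 has abundance 1 − x.
202.9723·x + 204.9744·(1 − x) = 204.3834
(202.9723 − 204.9744)·x = 204.3834 − 204.9744
x = -0.5910 / -2.0021 = 0.29519 → 29.52% Tl-203, 70.48% Tl-205.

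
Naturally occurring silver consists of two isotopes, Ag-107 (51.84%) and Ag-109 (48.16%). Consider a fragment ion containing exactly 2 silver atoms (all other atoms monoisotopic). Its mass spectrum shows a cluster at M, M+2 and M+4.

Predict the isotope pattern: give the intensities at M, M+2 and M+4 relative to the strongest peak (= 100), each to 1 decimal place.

53.8 : 100.0 : 46.5

Expanding (0.5184 + 0.4816)^2:
P(M) = 0.5184^2 = 0.268739
P(M+2) = 2 × 0.5184^1 × 0.4816^1 = 0.499323
P(M+4) = 0.4816^2 = 0.231939
The M+2 peak is largest (0.499323); scaling to 100 gives 53.8 : 100.0 : 46.5.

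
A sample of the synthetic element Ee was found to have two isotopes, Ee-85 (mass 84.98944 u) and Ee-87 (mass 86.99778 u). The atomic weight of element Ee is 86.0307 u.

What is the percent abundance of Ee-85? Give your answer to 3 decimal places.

With x = fraction of Ee-85 (so Ee-87 is 1 − x):
84.98944·x + 86.99778·(1 − x) = 86.0307
(84.98944 − 86.99778)·x = 86.0307 − 86.99778
x = -0.96708 / -2.00834 = 0.48153 → 48.153% Ee-85, 51.847% Ee-87.

48.153%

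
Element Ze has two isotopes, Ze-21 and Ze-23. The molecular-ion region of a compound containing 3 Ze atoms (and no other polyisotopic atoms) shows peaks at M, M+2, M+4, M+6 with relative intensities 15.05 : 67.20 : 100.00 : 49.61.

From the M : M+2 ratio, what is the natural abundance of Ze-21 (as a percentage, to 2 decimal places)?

If p is the fraction of Ze that is Ze-21, then I(M+2)/I(M) = [C(3,1)·p^2·(1−p)] / p^3 = 3·(1−p)/p = 67.20/15.05 = 4.4651
(1−p)/p = 4.4651/3 = 1.4884  ⇒  p = 1/(1 + 1.4884) = 0.4019
Ze-21: 40.19%, Ze-23: 59.81%.

40.19%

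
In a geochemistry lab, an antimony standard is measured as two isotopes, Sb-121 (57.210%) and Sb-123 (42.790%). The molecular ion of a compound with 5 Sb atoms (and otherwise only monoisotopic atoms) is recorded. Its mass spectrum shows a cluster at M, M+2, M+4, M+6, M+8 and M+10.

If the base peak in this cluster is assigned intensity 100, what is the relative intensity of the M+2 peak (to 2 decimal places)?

(0.57210 + 0.42790)^5 gives M 0.0613, M+2 0.2292, M+4 0.3428, M+6 0.2564, M+8 0.0959, M+10 0.0143; the largest is M+4.
P(M+4) = C(5,2) × 0.57210^3 × 0.42790^2 = 10 × 0.18724742 × 0.18309841 = 0.342847 (base)
P(M+2) = C(5,1) × 0.57210^4 × 0.42790^1 = 5 × 0.10712425 × 0.4279 = 0.229192
Relative intensity = 0.229192 / 0.342847 × 100 = 66.85

66.85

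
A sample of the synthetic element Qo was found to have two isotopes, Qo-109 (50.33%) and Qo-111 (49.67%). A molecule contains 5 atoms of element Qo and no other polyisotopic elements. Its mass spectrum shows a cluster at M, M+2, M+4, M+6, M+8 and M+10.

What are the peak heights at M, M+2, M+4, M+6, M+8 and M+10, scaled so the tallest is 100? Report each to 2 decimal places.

10.27 : 50.66 : 100.00 : 98.69 : 48.70 : 9.61

Each Qo atom is independently Qo-109 (p = 0.5033) or Qo-111 (q = 0.4967); the cluster is the binomial expansion (p + q)^5.
P(M) = 0.5033^5 = 0.032295
P(M+2) = 5 × 0.5033^4 × 0.4967^1 = 0.159357
P(M+4) = 10 × 0.5033^3 × 0.4967^2 = 0.314535
P(M+6) = 10 × 0.5033^2 × 0.4967^3 = 0.310410
P(M+8) = 5 × 0.5033^1 × 0.4967^4 = 0.153170
P(M+10) = 0.4967^5 = 0.030232
The M+4 peak is largest (0.314535); scaling to 100 gives 10.27 : 50.66 : 100.00 : 98.69 : 48.70 : 9.61.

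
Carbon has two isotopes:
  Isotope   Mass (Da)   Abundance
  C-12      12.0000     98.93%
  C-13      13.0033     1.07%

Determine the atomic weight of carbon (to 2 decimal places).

The abundance-weighted mean is 0.9893 × 12.0000 + 0.0107 × 13.0033
= 11.87160 + 0.13914 = 12.01074 Da

12.01 Da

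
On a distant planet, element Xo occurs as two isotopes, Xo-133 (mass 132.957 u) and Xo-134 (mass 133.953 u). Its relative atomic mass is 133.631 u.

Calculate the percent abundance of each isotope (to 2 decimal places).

Xo-133: 32.33%, Xo-134: 67.67%

Writing the weighted mean with unknown fraction x of Xo-133:
132.957·x + 133.953·(1 − x) = 133.631
(132.957 − 133.953)·x = 133.631 − 133.953
x = -0.322 / -0.996 = 0.32329 → 32.33% Xo-133, 67.67% Xo-134.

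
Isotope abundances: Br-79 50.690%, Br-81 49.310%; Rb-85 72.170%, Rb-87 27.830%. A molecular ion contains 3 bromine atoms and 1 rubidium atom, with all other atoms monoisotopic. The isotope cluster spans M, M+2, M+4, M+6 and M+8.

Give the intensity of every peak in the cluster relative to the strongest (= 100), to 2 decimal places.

Bromine pattern (n=3): 0.13024674 : 0.3801026 : 0.36975457 : 0.11989609
Rubidium pattern (n=1): 0.7217 : 0.2783
Convolve the two distributions (both contribute in 2-u steps):
  M: 0.13024674×0.7217 = 0.093999
  M+2: 0.13024674×0.2783 + 0.3801026×0.7217 = 0.310568
  M+4: 0.3801026×0.2783 + 0.36975457×0.7217 = 0.372634
  M+6: 0.36975457×0.2783 + 0.11989609×0.7217 = 0.189432
  M+8: 0.11989609×0.2783 = 0.033367
Scale to base peak (0.372634) = 100: 25.23 : 83.34 : 100.00 : 50.84 : 8.95

25.23 : 83.34 : 100.00 : 50.84 : 8.95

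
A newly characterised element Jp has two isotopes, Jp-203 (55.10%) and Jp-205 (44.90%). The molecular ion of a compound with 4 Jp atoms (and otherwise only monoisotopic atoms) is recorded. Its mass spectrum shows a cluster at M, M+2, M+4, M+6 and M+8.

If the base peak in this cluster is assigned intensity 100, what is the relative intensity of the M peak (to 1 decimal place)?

(0.5510 + 0.4490)^4 gives M 0.0922, M+2 0.3004, M+4 0.3672, M+6 0.1995, M+8 0.0406; the largest is M+4.
P(M+4) = C(4,2) × 0.5510^2 × 0.4490^2 = 6 × 0.303601 × 0.201601 = 0.367238 (base)
P(M) = C(4,0) × 0.5510^4 × 0.4490^0 = 1 × 0.09217357 × 1.0000 = 0.092174
Relative intensity = 0.092174 / 0.367238 × 100 = 25.1

25.1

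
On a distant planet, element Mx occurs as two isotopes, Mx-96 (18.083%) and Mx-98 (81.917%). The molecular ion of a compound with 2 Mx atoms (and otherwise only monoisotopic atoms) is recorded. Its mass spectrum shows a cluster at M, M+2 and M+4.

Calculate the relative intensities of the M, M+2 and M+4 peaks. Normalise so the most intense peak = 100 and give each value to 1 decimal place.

The 2 Mx atoms are independent, so intensities follow the terms of (0.18083 + 0.81917)^2.
P(M) = 0.18083^2 = 0.032699
P(M+2) = 2 × 0.18083^1 × 0.81917^1 = 0.296261
P(M+4) = 0.81917^2 = 0.671039
The M+4 peak is largest (0.671039); scaling to 100 gives 4.9 : 44.1 : 100.0.

4.9 : 44.1 : 100.0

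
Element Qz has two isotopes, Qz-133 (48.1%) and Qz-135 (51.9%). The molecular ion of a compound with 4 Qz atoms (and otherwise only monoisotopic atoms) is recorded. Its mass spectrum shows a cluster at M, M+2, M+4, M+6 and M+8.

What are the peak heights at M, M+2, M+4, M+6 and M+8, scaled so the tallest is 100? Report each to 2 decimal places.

Expanding (0.481 + 0.519)^4:
P(M) = 0.481^4 = 0.053528
P(M+2) = 4 × 0.481^3 × 0.519^1 = 0.231027
P(M+4) = 6 × 0.481^2 × 0.519^2 = 0.373918
P(M+6) = 4 × 0.481^1 × 0.519^3 = 0.268972
P(M+8) = 0.519^4 = 0.072555
The M+4 peak is largest (0.373918); scaling to 100 gives 14.32 : 61.79 : 100.00 : 71.93 : 19.40.

14.32 : 61.79 : 100.00 : 71.93 : 19.40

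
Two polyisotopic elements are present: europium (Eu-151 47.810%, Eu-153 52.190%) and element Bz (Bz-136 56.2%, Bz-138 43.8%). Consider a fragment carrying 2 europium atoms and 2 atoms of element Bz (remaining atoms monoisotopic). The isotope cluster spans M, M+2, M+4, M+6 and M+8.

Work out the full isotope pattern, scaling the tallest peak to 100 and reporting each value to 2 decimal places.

19.22 : 71.93 : 100.00 : 61.20 : 13.91

Europium pattern (n=2): 0.22857961 : 0.49904078 : 0.27237961
Element Bz pattern (n=2): 0.315844 : 0.492312 : 0.191844
Convolve the two distributions (both contribute in 2-u steps):
  M: 0.22857961×0.315844 = 0.072195
  M+2: 0.22857961×0.492312 + 0.49904078×0.315844 = 0.270152
  M+4: 0.22857961×0.191844 + 0.49904078×0.492312 + 0.27237961×0.315844 = 0.375565
  M+6: 0.49904078×0.191844 + 0.27237961×0.492312 = 0.229834
  M+8: 0.27237961×0.191844 = 0.052254
Scale to base peak (0.375565) = 100: 19.22 : 71.93 : 100.00 : 61.20 : 13.91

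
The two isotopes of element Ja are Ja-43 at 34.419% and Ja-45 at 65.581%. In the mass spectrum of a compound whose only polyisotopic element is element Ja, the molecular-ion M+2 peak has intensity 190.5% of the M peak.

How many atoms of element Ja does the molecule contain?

For n independent Ja atoms, I(M+2)/I(M) = n · (abundance Ja-45) / (abundance Ja-43) = n · 0.65581/0.34419.
n = 1.905 × 0.34419/0.65581 = 1.00 ≈ 1

1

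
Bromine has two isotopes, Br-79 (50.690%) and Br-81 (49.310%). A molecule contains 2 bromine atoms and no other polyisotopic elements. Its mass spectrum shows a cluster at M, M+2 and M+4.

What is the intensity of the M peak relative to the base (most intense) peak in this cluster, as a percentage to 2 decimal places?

51.40%

Term probabilities: M 0.2569, M+2 0.4999, M+4 0.2431. Base peak = M+2.
P(M+2) = C(2,1) × 0.50690^1 × 0.49310^1 = 2 × 0.5069 × 0.4931 = 0.499905 (base)
P(M) = C(2,0) × 0.50690^2 × 0.49310^0 = 1 × 0.25694761 × 1.0000 = 0.256948
Relative intensity = 0.256948 / 0.499905 × 100 = 51.40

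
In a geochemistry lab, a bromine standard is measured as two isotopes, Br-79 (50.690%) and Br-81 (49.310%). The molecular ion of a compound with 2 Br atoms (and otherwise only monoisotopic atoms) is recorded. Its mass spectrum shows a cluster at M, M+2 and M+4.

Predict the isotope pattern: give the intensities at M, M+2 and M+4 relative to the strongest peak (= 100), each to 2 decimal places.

Expanding (0.50690 + 0.49310)^2:
P(M) = 0.50690^2 = 0.256948
P(M+2) = 2 × 0.50690^1 × 0.49310^1 = 0.499905
P(M+4) = 0.49310^2 = 0.243148
The M+2 peak is largest (0.499905); scaling to 100 gives 51.40 : 100.00 : 48.64.

51.40 : 100.00 : 48.64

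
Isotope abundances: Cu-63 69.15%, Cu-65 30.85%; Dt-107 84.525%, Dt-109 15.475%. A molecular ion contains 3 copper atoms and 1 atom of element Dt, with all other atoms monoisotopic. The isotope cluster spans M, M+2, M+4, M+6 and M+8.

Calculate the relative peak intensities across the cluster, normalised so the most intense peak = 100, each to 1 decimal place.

65.7 : 100.0 : 55.3 : 13.0 : 1.1

Copper pattern (n=3): 0.33065611 : 0.44254842 : 0.19743483 : 0.02936064
Element Dt pattern (n=1): 0.84525 : 0.15475
Convolve the two distributions (both contribute in 2-u steps):
  M: 0.33065611×0.84525 = 0.279487
  M+2: 0.33065611×0.15475 + 0.44254842×0.84525 = 0.425233
  M+4: 0.44254842×0.15475 + 0.19743483×0.84525 = 0.235366
  M+6: 0.19743483×0.15475 + 0.02936064×0.84525 = 0.055370
  M+8: 0.02936064×0.15475 = 0.004544
Scale to base peak (0.425233) = 100: 65.7 : 100.0 : 55.3 : 13.0 : 1.1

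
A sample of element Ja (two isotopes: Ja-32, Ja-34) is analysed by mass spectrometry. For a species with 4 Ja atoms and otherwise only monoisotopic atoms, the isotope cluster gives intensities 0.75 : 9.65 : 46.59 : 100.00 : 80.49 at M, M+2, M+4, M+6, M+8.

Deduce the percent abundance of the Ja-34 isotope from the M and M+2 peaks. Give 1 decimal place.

Let p = fractional abundance of Ja-32. I(M+2)/I(M) = [C(4,1)·p^3·(1−p)] / p^4 = 4·(1−p)/p = 9.65/0.75 = 12.8667
(1−p)/p = 12.8667/4 = 3.2167  ⇒  p = 1/(1 + 3.2167) = 0.2372
Ja-32: 23.7%, Ja-34: 76.3%.

76.3%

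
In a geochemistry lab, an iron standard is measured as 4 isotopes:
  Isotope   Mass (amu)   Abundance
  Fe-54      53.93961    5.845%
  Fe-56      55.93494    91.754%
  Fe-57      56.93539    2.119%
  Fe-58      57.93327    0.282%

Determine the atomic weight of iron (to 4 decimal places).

Ar = Σ fᵢ·mᵢ = 0.05845 × 53.93961 + 0.91754 × 55.93494 + 0.02119 × 56.93539 + 0.00282 × 57.93327
= 3.152770 + 51.322545 + 1.206461 + 0.163372 = 55.845148 amu

55.8451 amu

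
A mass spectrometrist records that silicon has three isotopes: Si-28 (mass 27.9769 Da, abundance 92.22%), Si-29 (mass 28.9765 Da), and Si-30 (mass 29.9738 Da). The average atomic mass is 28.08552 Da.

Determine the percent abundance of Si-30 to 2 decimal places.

The remaining 7.78% is split between Si-29 (fraction x) and Si-30 (fraction 0.0778 − x).
Substituting: 28.9765x + 29.9738(0.0778 − x) = 2.28522282
(28.9765 − 29.9738)x = -0.04673882  ⇒  x = 0.04687, y = 0.03093
Si-29: 4.69%, Si-30: 3.09%.

3.09%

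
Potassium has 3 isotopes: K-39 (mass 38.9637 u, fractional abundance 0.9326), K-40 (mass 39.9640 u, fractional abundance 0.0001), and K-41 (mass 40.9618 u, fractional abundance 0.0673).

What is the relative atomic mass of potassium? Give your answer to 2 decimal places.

39.10 u

Average mass = Σ (abundance × isotope mass) = 0.9326 × 38.9637 + 0.0001 × 39.9640 + 0.0673 × 40.9618
= 36.33755 + 0.00400 + 2.75673 = 39.09828 u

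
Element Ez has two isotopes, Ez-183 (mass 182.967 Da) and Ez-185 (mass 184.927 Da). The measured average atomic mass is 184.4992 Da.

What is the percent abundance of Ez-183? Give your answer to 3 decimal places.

Let x be the fractional abundance of Ez-183; then Ez-185 has abundance 1 − x.
182.967·x + 184.927·(1 − x) = 184.4992
(182.967 − 184.927)·x = 184.4992 − 184.927
x = -0.4278 / -1.960 = 0.21827 → 21.827% Ez-183, 78.173% Ez-185.

21.827%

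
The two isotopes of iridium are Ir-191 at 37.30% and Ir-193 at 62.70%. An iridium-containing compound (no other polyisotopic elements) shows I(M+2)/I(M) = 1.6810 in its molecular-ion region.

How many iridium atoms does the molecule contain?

1

The M+2/M ratio from n Ir atoms is n · q/p = n · 0.6270/0.3730.
n = 1.6810 × 0.3730/0.6270 = 1.00 ≈ 1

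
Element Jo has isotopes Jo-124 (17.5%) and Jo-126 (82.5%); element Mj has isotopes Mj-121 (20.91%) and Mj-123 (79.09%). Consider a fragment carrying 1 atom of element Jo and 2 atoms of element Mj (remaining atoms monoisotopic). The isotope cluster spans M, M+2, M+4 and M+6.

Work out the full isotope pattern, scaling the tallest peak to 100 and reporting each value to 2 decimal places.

Element Jo pattern (n=1): 0.1750 : 0.8250
Element Mj pattern (n=2): 0.04372281 : 0.33075438 : 0.62552281
Convolve the two distributions (both contribute in 2-u steps):
  M: 0.1750×0.04372281 = 0.007651
  M+2: 0.1750×0.33075438 + 0.8250×0.04372281 = 0.093953
  M+4: 0.1750×0.62552281 + 0.8250×0.33075438 = 0.382339
  M+6: 0.8250×0.62552281 = 0.516056
Scale to base peak (0.516056) = 100: 1.48 : 18.21 : 74.09 : 100.00

1.48 : 18.21 : 74.09 : 100.00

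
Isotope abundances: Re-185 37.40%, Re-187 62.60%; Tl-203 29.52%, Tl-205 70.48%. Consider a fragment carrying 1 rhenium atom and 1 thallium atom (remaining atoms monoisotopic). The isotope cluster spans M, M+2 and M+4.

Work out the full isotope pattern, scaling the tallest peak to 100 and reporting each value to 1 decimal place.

Rhenium pattern (n=1): 0.3740 : 0.6260
Thallium pattern (n=1): 0.2952 : 0.7048
Convolve the two distributions (both contribute in 2-u steps):
  M: 0.3740×0.2952 = 0.110405
  M+2: 0.3740×0.7048 + 0.6260×0.2952 = 0.448390
  M+4: 0.6260×0.7048 = 0.441205
Scale to base peak (0.448390) = 100: 24.6 : 100.0 : 98.4

24.6 : 100.0 : 98.4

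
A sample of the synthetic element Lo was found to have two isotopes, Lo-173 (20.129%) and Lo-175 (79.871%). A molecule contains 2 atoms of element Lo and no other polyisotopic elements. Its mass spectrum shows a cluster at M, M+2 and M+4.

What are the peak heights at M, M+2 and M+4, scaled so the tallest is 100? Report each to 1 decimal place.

6.4 : 50.4 : 100.0

Each Lo atom is independently Lo-173 (p = 0.20129) or Lo-175 (q = 0.79871); the cluster is the binomial expansion (p + q)^2.
P(M) = 0.20129^2 = 0.040518
P(M+2) = 2 × 0.20129^1 × 0.79871^1 = 0.321545
P(M+4) = 0.79871^2 = 0.637938
The M+4 peak is largest (0.637938); scaling to 100 gives 6.4 : 50.4 : 100.0.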